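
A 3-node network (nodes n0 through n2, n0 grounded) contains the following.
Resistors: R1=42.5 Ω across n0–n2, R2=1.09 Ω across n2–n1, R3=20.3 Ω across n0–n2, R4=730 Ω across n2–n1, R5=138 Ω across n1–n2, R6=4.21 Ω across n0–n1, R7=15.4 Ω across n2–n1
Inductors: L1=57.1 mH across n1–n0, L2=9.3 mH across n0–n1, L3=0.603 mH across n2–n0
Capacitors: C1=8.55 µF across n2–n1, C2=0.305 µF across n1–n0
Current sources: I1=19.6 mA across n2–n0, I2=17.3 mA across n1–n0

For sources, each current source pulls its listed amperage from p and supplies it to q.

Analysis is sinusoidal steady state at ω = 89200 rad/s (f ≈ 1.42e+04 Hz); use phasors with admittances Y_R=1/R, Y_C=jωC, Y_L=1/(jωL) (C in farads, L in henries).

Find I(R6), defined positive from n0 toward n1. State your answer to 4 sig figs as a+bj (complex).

0.02784-0.0003404j A

Apply KCL at each of the 2 non-ground nodes and solve the resulting linear system.
Node n1: branches {R2, L1, C1, L2, R4, C2, R5, R6, R7, I2} → V_1 = -0.1172+0.001433j
Node n2: branches {R1, R2, C1, R3, I1, R4, R5, R7, L3} → V_2 = -0.1252+0.004891j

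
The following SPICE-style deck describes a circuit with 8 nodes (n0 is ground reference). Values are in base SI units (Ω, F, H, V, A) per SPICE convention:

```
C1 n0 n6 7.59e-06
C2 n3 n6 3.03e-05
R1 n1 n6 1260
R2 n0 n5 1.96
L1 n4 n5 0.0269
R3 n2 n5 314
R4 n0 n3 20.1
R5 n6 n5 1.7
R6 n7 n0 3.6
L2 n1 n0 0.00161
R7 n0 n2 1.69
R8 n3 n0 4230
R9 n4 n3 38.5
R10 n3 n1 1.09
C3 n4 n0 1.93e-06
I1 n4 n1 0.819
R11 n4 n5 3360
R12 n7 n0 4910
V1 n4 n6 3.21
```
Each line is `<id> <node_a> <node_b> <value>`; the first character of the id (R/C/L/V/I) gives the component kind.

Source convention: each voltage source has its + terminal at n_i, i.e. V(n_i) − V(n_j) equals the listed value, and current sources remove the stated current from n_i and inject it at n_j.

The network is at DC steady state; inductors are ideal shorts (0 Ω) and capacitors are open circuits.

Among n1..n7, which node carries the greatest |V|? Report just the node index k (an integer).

Element admittances at DC:
  Y(C1) = 0.000 S between n0,n6
  Y(C2) = 0.000 S between n3,n6
  Y(R1) = 0.0007937 S between n1,n6
  Y(R2) = 0.5102 S between n0,n5
  L1: short n4↔n5 (DC inductor)
  Y(R3) = 0.003185 S between n2,n5
  Y(R4) = 0.04975 S between n0,n3
  Y(R5) = 0.5882 S between n6,n5
  Y(R6) = 0.2778 S between n7,n0
  L2: short n1↔n0 (DC inductor)
  Y(R7) = 0.5917 S between n0,n2
  Y(R8) = 0.0002364 S between n3,n0
  Y(R9) = 0.02597 S between n4,n3
  Y(R10) = 0.9174 S between n3,n1
  Y(C3) = 0.000 S between n4,n0
  I1: injects 0.819 A into n1 (from n4)
  Y(R11) = 0.0002976 S between n4,n5
  Y(R12) = 0.0002037 S between n7,n0
  V1: constraint V(n4)−V(n6) = 3.21
Assemble and solve the 10×10 MNA system:
  V(n1)=0.000  V(n2)=-0.008102  V(n3)=-0.03957  V(n4)=-1.513  V(n5)=-1.513  V(n6)=-4.723  V(n7)=0.000
  i(L1)=1.111  i(L2)=0.7789  i(V1)=-1.892

6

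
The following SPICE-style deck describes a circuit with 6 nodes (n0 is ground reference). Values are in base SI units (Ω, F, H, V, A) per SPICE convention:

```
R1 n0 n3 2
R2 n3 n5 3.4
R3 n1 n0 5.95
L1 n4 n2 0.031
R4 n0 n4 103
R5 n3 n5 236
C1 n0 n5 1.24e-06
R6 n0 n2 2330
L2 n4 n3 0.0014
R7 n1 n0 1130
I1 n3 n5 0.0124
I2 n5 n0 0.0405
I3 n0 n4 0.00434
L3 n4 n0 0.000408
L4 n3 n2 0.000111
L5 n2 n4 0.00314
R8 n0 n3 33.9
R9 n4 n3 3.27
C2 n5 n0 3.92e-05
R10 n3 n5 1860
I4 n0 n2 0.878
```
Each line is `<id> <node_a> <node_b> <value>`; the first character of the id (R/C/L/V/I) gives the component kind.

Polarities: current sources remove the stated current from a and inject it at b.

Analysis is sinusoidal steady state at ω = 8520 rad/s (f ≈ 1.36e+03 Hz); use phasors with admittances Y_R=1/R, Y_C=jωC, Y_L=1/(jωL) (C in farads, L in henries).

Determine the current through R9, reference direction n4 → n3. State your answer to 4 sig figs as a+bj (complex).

-0.1361+0.1158j A

MNA unknowns: 5 node voltages V₁..V_5
R1: Y=0.5000+0.000j on G[0,3]
R2: Y=0.2941+0.000j on G[3,5]
R3: Y=0.1681+0.000j on G[1,0]
L1: Y=0.000-0.003786j on G[4,2]
R4: Y=0.009709+0.000j on G[0,4]
R5: Y=0.004237+0.000j on G[3,5]
C1: Y=0.000+0.01056j on G[0,5]
R6: Y=0.0004292+0.000j on G[0,2]
L2: Y=0.000-0.08384j on G[4,3]
R7: Y=0.0008850+0.000j on G[1,0]
I1: z[3]−=0.0124, z[5]+=0.0124
I2: z[5]−=0.0405, z[0]+=0.0405
I3: z[0]−=0.00434, z[4]+=0.00434
L3: Y=0.000-0.2877j on G[4,0]
L4: Y=0.000-1.057j on G[3,2]
L5: Y=0.000-0.03738j on G[2,4]
R8: Y=0.02950+0.000j on G[0,3]
R9: Y=0.3058+0.000j on G[4,3]
C2: Y=0.000+0.3340j on G[5,0]
R10: Y=0.0005376+0.000j on G[3,5]
I4: z[0]−=0.878, z[2]+=0.878
solve → V1=0.000+0.000j, V2=1.036+0.8538j, V3=1.053+0.04078j, V4=0.6077+0.4194j, V5=0.4318-0.4570j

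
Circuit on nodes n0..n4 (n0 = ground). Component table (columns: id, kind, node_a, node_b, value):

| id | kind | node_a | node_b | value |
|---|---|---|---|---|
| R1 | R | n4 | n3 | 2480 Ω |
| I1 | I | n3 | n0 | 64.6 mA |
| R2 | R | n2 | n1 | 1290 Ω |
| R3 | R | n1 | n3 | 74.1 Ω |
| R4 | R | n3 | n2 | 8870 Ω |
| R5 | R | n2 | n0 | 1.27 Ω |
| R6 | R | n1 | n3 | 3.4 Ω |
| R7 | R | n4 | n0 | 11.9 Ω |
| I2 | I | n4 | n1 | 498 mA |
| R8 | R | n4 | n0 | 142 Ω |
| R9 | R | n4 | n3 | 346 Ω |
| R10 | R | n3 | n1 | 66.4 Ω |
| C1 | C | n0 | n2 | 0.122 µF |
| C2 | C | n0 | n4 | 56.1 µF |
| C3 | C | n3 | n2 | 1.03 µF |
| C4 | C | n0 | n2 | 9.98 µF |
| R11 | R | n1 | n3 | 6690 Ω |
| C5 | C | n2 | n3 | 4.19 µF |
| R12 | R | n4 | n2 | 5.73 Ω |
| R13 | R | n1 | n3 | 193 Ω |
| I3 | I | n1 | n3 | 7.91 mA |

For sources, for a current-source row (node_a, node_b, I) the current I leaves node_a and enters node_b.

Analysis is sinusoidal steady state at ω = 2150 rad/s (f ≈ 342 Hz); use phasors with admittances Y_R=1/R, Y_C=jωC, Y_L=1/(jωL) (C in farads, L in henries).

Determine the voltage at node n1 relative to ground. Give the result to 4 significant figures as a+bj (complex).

Element admittances at ω=2150 rad/s:
  Y(R1) = 0.0004032+0.000j S between n4,n3
  I1: injects 0.0646 A into n0 (from n3)
  Y(R2) = 0.0007752+0.000j S between n2,n1
  Y(R3) = 0.01350+0.000j S between n1,n3
  Y(R4) = 0.0001127+0.000j S between n3,n2
  Y(R5) = 0.7874+0.000j S between n2,n0
  Y(R6) = 0.2941+0.000j S between n1,n3
  Y(R7) = 0.08403+0.000j S between n4,n0
  I2: injects 0.498 A into n1 (from n4)
  Y(R8) = 0.007042+0.000j S between n4,n0
  Y(R9) = 0.002890+0.000j S between n4,n3
  Y(R10) = 0.01506+0.000j S between n3,n1
  Y(C1) = 0.000+0.0002623j S between n0,n2
  Y(C2) = 0.000+0.1206j S between n0,n4
  Y(C3) = 0.000+0.002215j S between n3,n2
  Y(C4) = 0.000+0.02146j S between n0,n2
  Y(R11) = 0.0001495+0.000j S between n1,n3
  Y(C5) = 0.000+0.009008j S between n2,n3
  Y(R12) = 0.1745+0.000j S between n4,n2
  Y(R13) = 0.005181+0.000j S between n1,n3
  I3: injects 0.00791 A into n3 (from n1)
Assemble and solve the 4×4 MNA system:
  V(n1)=14.10-33.14j  V(n2)=0.1443+0.1762j  V(n3)=12.63-33.22j  V(n4)=-1.444+0.3553j

14.10-33.14j V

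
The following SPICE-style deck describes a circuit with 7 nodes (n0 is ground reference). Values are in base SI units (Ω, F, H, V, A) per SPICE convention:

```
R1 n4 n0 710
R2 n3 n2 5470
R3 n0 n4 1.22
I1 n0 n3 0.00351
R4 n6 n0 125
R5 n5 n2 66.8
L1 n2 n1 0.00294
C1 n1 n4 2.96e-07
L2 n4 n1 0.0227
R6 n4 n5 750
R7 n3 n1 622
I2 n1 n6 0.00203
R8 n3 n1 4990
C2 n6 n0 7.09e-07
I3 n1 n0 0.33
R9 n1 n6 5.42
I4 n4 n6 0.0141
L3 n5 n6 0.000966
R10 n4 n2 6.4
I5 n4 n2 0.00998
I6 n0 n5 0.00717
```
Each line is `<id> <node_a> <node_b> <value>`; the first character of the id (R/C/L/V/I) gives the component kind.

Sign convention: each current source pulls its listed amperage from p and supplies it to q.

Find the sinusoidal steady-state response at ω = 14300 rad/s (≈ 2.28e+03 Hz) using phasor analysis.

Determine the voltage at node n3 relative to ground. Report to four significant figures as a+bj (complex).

-7.628-4.657j V

MNA unknowns: 6 node voltages V₁..V_6
R1: Y=0.001408+0.000j on G[4,0]
R2: Y=0.0001828+0.000j on G[3,2]
R3: Y=0.8197+0.000j on G[0,4]
I1: z[0]−=0.00351, z[3]+=0.00351
R4: Y=0.008000+0.000j on G[6,0]
R5: Y=0.01497+0.000j on G[5,2]
L1: Y=0.000-0.02379j on G[2,1]
C1: Y=0.000+0.004233j on G[1,4]
L2: Y=0.000-0.003081j on G[4,1]
R6: Y=0.001333+0.000j on G[4,5]
R7: Y=0.001608+0.000j on G[3,1]
I2: z[1]−=0.00203, z[6]+=0.00203
R8: Y=0.0002004+0.000j on G[3,1]
C2: Y=0.000+0.01014j on G[6,0]
I3: z[1]−=0.33, z[0]+=0.33
R9: Y=0.1845+0.000j on G[1,6]
I4: z[4]−=0.0141, z[6]+=0.0141
L3: Y=0.000-0.07239j on G[5,6]
R10: Y=0.1562+0.000j on G[4,2]
I5: z[4]−=0.00998, z[2]+=0.00998
I6: z[0]−=0.00717, z[5]+=0.00717
solve → V1=-10.14-5.235j, V2=-2.008+1.059j, V3=-7.628-4.657j, V4=-0.3524+0.1543j, V5=-9.891-2.349j, V6=-9.140-4.253j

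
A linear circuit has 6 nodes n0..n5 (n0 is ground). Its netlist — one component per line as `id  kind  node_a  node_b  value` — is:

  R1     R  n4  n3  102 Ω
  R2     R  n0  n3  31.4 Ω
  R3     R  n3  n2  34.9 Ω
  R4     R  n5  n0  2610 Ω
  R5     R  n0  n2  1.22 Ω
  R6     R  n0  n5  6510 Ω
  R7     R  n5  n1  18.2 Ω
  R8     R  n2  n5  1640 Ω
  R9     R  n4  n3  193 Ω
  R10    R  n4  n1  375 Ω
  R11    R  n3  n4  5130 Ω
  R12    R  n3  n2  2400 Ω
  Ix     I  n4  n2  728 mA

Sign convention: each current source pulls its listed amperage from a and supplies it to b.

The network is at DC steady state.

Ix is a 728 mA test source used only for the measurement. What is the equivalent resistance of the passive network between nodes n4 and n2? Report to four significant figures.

R_eq = 77.59 Ω

Apply KCL at each of the 5 non-ground nodes and solve the resulting linear system.
Node n1: branches {R7, R10} → V_1 = -39.36
Node n2: branches {R3, R5, R8, R12, Ix} → V_2 = 0.4528
Node n3: branches {R1, R2, R3, R9, R11, R12} → V_3 = -11.00
Node n4: branches {R1, R9, R10, R11, Ix} → V_4 = -56.03
Node n5: branches {R4, R6, R7, R8} → V_5 = -38.55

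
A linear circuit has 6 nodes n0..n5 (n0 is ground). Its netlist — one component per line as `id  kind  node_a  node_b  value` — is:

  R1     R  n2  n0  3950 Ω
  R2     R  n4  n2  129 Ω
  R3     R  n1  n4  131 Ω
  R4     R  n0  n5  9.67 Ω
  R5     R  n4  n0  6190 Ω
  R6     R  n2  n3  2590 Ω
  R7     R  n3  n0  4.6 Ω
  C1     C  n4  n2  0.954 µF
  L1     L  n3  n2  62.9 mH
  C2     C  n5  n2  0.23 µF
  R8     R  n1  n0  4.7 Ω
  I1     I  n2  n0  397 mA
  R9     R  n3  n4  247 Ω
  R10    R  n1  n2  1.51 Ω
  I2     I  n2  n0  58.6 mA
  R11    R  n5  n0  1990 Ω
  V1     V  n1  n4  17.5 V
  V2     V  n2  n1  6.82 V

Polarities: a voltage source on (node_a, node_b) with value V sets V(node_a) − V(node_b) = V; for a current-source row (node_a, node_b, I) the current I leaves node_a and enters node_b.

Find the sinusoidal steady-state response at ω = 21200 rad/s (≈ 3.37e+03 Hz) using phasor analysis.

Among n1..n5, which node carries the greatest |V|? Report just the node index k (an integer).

4

MNA unknowns: 5 node voltages V₁..V_5 plus 2 source currents (V1, V2)
R1: Y=0.0002532+0.000j on G[2,0]
R2: Y=0.007752+0.000j on G[4,2]
R3: Y=0.007634+0.000j on G[1,4]
R4: Y=0.1034+0.000j on G[0,5]
R5: Y=0.0001616+0.000j on G[4,0]
R6: Y=0.0003861+0.000j on G[2,3]
R7: Y=0.2174+0.000j on G[3,0]
C1: Y=0.000+0.02022j on G[4,2]
L1: Y=0.000-0.0007499j on G[3,2]
C2: Y=0.000+0.004876j on G[5,2]
R8: Y=0.2128+0.000j on G[1,0]
I1: z[2]−=0.397, z[0]+=0.397
R9: Y=0.004049+0.000j on G[3,4]
R10: Y=0.6623+0.000j on G[1,2]
I2: z[2]−=0.0586, z[0]+=0.0586
R11: Y=0.0005025+0.000j on G[5,0]
V1: row V1−V4=17.5, i_V1 at 1,4
V2: row V2−V1=6.82, i_V2 at 2,1
solve → V1=-1.789-0.09426j, V2=5.031-0.09426j, V3=-0.3435-0.02005j, V4=-19.29-0.09426j, V5=0.01547+0.2353j
aux → i_V1=-0.4019-0.4922j, i_V2=-5.166-0.5122j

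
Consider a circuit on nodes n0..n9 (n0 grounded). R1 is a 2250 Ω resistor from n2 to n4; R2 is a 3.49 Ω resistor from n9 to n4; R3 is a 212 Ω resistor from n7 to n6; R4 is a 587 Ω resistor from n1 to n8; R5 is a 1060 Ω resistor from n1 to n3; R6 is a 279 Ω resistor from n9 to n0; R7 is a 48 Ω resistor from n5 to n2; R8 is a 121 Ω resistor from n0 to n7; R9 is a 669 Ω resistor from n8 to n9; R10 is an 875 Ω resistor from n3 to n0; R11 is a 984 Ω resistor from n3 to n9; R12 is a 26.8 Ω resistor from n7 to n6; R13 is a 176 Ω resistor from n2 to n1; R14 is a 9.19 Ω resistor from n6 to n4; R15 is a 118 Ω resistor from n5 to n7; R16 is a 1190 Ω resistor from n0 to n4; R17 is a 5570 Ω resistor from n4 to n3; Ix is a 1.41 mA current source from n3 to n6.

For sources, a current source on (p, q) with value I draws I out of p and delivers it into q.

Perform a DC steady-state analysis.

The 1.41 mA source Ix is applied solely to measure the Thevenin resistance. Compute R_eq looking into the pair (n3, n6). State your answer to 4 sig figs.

Element admittances at DC:
  Y(R1) = 0.0004444 S between n2,n4
  Y(R2) = 0.2865 S between n9,n4
  Y(R3) = 0.004717 S between n7,n6
  Y(R4) = 0.001704 S between n1,n8
  Y(R5) = 0.0009434 S between n1,n3
  Y(R6) = 0.003584 S between n9,n0
  Y(R7) = 0.02083 S between n5,n2
  Y(R8) = 0.008264 S between n0,n7
  Y(R9) = 0.001495 S between n8,n9
  Y(R10) = 0.001143 S between n3,n0
  Y(R11) = 0.001016 S between n3,n9
  Y(R12) = 0.03731 S between n7,n6
  Y(R13) = 0.005682 S between n2,n1
  Y(R14) = 0.1088 S between n6,n4
  Y(R15) = 0.008475 S between n5,n7
  Y(R16) = 0.0008403 S between n0,n4
  Y(R17) = 0.0001795 S between n4,n3
  Ix: injects 0.00141 A into n6 (from n3)
Assemble and solve the 9×9 MNA system:
  V(n1)=-0.05437  V(n2)=-0.005280  V(n3)=-0.4303  V(n4)=0.04318  V(n5)=0.007073  V(n6)=0.05093  V(n7)=0.03744  V(n8)=-0.009920  V(n9)=0.04073

R_eq = 341.3 Ω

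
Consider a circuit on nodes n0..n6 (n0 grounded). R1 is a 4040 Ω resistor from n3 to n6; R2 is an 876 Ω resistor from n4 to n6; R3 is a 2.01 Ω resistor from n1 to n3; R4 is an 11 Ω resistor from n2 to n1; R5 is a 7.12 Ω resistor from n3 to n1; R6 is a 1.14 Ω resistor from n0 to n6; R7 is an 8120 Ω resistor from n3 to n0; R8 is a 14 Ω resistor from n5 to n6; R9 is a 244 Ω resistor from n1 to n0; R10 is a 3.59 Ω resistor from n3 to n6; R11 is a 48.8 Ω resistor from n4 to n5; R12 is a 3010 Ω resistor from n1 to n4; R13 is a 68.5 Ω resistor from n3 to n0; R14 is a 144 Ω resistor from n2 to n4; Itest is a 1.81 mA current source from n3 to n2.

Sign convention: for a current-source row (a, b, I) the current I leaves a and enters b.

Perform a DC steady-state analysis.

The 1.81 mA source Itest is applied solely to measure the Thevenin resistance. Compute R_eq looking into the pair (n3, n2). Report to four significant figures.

Apply KCL at each of the 6 non-ground nodes and solve the resulting linear system.
Node n1: branches {R3, R4, R5, R9, R12} → V_1 = 0.002275
Node n2: branches {R4, R14, Itest} → V_2 = 0.02104
Node n3: branches {R1, R3, R5, R7, R10, R13, Itest} → V_3 = -0.0003865
Node n4: branches {R2, R11, R12, R14} → V_4 = 0.006030
Node n5: branches {R8, R11} → V_5 = 0.001341
Node n6: branches {R1, R2, R6, R8, R10} → V_6 = -4.140e-06

R_eq = 11.84 Ω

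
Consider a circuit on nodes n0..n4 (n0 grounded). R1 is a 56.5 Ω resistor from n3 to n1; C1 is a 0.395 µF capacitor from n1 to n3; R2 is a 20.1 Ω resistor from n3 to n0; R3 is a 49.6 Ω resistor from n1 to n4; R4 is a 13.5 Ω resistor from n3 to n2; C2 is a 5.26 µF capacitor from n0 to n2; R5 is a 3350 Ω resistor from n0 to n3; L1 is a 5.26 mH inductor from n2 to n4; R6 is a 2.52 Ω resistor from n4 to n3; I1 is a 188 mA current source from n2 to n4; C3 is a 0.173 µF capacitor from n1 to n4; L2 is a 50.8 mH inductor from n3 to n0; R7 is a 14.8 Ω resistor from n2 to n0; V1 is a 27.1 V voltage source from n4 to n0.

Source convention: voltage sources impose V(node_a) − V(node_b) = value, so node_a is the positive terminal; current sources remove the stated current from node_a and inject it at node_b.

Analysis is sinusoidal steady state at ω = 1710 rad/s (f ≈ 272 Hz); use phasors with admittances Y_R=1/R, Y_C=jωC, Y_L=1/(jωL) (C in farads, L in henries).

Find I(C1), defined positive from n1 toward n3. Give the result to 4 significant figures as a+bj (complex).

-0.0002612+0.001404j A

Element admittances at ω=1710 rad/s:
  Y(R1) = 0.01770+0.000j S between n3,n1
  Y(C1) = 0.000+0.0006754j S between n1,n3
  Y(R2) = 0.04975+0.000j S between n3,n0
  Y(R3) = 0.02016+0.000j S between n1,n4
  Y(R4) = 0.07407+0.000j S between n3,n2
  Y(C2) = 0.000+0.008995j S between n0,n2
  Y(R5) = 0.0002985+0.000j S between n0,n3
  Y(L1) = 0.000-0.1112j S between n2,n4
  Y(R6) = 0.3968+0.000j S between n4,n3
  I1: injects 0.188 A into n4 (from n2)
  Y(C3) = 0.000+0.0002958j S between n1,n4
  Y(L2) = 0.000-0.01151j S between n3,n0
  Y(R7) = 0.06757+0.000j S between n2,n0
  V1: constraint V(n4)−V(n0) = 27.1
Assemble and solve the 5×5 MNA system:
  V(n1)=25.28-0.3825j  V(n2)=17.39-9.127j  V(n3)=23.20-0.7692j  V(n4)=27.10+0.000j
  i(V1)=-2.410+0.7659j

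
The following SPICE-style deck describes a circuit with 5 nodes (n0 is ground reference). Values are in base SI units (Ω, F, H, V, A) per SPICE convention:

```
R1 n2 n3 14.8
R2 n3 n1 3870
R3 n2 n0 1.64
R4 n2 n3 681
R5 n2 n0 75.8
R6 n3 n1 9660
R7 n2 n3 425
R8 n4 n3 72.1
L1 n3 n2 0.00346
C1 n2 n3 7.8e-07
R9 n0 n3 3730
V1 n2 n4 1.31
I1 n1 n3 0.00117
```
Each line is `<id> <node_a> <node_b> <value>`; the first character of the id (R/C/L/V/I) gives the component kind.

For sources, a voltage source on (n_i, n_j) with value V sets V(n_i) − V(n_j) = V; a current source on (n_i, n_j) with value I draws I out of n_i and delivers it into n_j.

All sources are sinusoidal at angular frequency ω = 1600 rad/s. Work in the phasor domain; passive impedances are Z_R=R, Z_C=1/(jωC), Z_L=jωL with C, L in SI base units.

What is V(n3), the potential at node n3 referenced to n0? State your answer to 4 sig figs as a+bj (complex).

MNA unknowns: 4 node voltages V₁..V_4 plus 1 source current (V1)
R1: Y=0.06757+0.000j on G[2,3]
R2: Y=0.0002584+0.000j on G[3,1]
R3: Y=0.6098+0.000j on G[2,0]
R4: Y=0.001468+0.000j on G[2,3]
R5: Y=0.01319+0.000j on G[2,0]
R6: Y=0.0001035+0.000j on G[3,1]
R7: Y=0.002353+0.000j on G[2,3]
R8: Y=0.01387+0.000j on G[4,3]
L1: Y=0.000-0.1806j on G[3,2]
C1: Y=0.000+0.001248j on G[2,3]
R9: Y=0.0002681+0.000j on G[0,3]
V1: row V2−V4=1.31, i_V1 at 2,4
I1: z[1]−=0.00117, z[3]+=0.00117
solve → V1=-3.272-0.08249j, V2=1.693e-05+3.550e-05j, V3=-0.03933-0.08249j, V4=-1.310+3.550e-05j
aux → i_V1=-0.01762+0.001145j

-0.03933-0.08249j V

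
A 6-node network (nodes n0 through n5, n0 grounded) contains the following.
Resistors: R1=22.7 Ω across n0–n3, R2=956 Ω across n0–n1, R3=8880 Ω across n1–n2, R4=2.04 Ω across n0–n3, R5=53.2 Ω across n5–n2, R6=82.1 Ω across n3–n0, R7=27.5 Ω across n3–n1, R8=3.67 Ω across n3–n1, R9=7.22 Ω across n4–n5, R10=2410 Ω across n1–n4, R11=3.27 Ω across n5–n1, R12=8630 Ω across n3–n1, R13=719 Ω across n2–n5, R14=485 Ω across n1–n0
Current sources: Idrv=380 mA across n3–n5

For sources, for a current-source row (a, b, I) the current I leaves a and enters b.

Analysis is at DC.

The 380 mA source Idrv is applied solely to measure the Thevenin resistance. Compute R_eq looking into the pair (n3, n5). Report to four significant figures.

Element admittances at DC:
  Y(R1) = 0.04405 S between n0,n3
  Y(R2) = 0.001046 S between n0,n1
  Y(R3) = 0.0001126 S between n1,n2
  Y(R4) = 0.4902 S between n0,n3
  Y(R5) = 0.01880 S between n5,n2
  Y(R6) = 0.01218 S between n3,n0
  Y(R7) = 0.03636 S between n3,n1
  Y(R8) = 0.2725 S between n3,n1
  Y(R9) = 0.1385 S between n4,n5
  Y(R10) = 0.0004149 S between n1,n4
  Y(R11) = 0.3058 S between n5,n1
  Y(R12) = 0.0001159 S between n3,n1
  Y(R13) = 0.001391 S between n2,n5
  Y(R14) = 0.002062 S between n1,n0
  Idrv: injects 0.38 A into n5 (from n3)
Assemble and solve the 5×5 MNA system:
  V(n1)=1.211  V(n2)=2.444  V(n3)=-0.006887  V(n4)=2.448  V(n5)=2.451

R_eq = 6.469 Ω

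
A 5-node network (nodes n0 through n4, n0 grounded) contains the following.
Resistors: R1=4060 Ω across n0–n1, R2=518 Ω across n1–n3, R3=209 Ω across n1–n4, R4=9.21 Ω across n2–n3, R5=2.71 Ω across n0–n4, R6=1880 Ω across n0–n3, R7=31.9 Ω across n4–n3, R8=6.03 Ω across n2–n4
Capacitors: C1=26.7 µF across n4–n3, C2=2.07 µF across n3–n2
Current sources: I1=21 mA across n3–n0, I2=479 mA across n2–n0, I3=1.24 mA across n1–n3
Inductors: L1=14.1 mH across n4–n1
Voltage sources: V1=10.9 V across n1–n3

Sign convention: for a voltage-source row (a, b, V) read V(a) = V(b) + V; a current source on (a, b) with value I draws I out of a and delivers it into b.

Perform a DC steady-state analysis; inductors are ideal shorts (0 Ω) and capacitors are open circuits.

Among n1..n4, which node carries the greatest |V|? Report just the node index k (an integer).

3

Element admittances at DC:
  Y(R1) = 0.0002463 S between n0,n1
  Y(C1) = 0.000 S between n4,n3
  Y(R2) = 0.001931 S between n1,n3
  Y(R3) = 0.004785 S between n1,n4
  Y(R4) = 0.1086 S between n2,n3
  Y(R5) = 0.3690 S between n0,n4
  Y(R6) = 0.0005319 S between n0,n3
  I1: injects 0.021 A into n0 (from n3)
  Y(R7) = 0.03135 S between n4,n3
  Y(R8) = 0.1658 S between n2,n4
  I2: injects 0.479 A into n0 (from n2)
  Y(C2) = 0.000 S between n3,n2
  I3: injects 0.00124 A into n3 (from n1)
  L1: short n4↔n1 (DC inductor)
  V1: constraint V(n1)−V(n3) = 10.9
Assemble and solve the 6×6 MNA system:
  V(n1)=-1.336  V(n2)=-7.395  V(n3)=-12.24  V(n4)=-1.336
  i(L1)=-0.8532  i(V1)=-0.8752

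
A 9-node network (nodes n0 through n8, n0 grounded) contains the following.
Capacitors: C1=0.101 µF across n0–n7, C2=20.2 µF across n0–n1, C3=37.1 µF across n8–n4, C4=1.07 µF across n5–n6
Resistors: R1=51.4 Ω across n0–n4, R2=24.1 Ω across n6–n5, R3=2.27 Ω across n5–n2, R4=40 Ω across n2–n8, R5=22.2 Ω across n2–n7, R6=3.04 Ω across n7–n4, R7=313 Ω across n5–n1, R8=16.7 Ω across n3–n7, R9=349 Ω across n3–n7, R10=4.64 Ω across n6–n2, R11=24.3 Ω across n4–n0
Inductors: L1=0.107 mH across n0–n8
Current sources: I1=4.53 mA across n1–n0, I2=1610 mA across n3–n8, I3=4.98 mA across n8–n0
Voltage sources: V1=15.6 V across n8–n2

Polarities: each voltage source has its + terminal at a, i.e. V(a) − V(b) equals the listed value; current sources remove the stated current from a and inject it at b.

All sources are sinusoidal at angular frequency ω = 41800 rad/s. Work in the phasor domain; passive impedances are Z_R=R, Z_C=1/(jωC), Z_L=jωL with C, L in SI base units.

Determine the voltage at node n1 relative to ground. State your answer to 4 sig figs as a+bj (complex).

0.0003545+0.06292j V

MNA unknowns: 8 node voltages V₁..V_8 plus 1 source current (V1)
C1: Y=0.000+0.004222j on G[0,7]
R1: Y=0.01946+0.000j on G[0,4]
R2: Y=0.04149+0.000j on G[6,5]
C2: Y=0.000+0.8444j on G[0,1]
L1: Y=0.000-0.2236j on G[0,8]
R3: Y=0.4405+0.000j on G[5,2]
R4: Y=0.02500+0.000j on G[2,8]
R5: Y=0.04505+0.000j on G[2,7]
R6: Y=0.3289+0.000j on G[7,4]
R7: Y=0.003195+0.000j on G[5,1]
C3: Y=0.000+1.551j on G[8,4]
I1: z[1]−=0.00453, z[0]+=0.00453
R8: Y=0.05988+0.000j on G[3,7]
I2: z[3]−=1.61, z[8]+=1.61
C4: Y=0.000+0.04473j on G[5,6]
R9: Y=0.002865+0.000j on G[3,7]
I3: z[8]−=0.00498, z[0]+=0.00498
R10: Y=0.2155+0.000j on G[6,2]
R11: Y=0.04115+0.000j on G[4,0]
V1: row V8−V2=15.6, i_V1 at 8,2
solve → V1=0.0003545+0.06292j, V2=-15.31+0.1636j, V3=-31.61+1.387j, V4=0.2127+1.478j, V5=-15.21+0.1566j, V6=-15.29+0.1766j, V7=-5.946+1.387j, V8=0.2898+0.1636j
aux → i_V1=-0.8604-0.05481j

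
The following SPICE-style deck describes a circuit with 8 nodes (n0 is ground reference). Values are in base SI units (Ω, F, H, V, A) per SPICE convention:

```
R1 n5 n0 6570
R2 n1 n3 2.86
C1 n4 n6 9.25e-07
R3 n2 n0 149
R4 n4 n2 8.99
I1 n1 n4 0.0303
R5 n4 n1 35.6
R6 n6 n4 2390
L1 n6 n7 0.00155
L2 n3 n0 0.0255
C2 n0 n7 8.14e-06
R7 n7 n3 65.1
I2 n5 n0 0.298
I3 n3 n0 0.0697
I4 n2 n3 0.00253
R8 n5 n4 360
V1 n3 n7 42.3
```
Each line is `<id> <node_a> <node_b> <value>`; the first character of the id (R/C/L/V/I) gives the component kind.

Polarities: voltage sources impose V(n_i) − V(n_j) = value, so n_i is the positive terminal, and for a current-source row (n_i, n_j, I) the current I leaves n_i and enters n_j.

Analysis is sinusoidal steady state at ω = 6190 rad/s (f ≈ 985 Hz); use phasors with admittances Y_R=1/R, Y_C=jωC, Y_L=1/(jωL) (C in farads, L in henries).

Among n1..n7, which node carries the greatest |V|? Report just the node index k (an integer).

5

Element admittances at ω=6190 rad/s:
  Y(R1) = 0.0001522+0.000j S between n5,n0
  Y(R2) = 0.3497+0.000j S between n1,n3
  Y(C1) = 0.000+0.005726j S between n4,n6
  Y(R3) = 0.006711+0.000j S between n2,n0
  Y(R4) = 0.1112+0.000j S between n4,n2
  I1: injects 0.0303 A into n4 (from n1)
  Y(R5) = 0.02809+0.000j S between n4,n1
  Y(R6) = 0.0004184+0.000j S between n6,n4
  Y(L1) = 0.000-0.1042j S between n6,n7
  Y(L2) = 0.000-0.006335j S between n3,n0
  Y(C2) = 0.000+0.05039j S between n0,n7
  Y(R7) = 0.01536+0.000j S between n7,n3
  I2: injects 0.298 A into n0 (from n5)
  I3: injects 0.0697 A into n0 (from n3)
  I4: injects 0.00253 A into n3 (from n2)
  Y(R8) = 0.002778+0.000j S between n5,n4
  V1: constraint V(n3)−V(n7) = 42.3
Assemble and solve the 8×8 MNA system:
  V(n1)=46.08+11.70j  V(n2)=26.95+5.197j  V(n3)=47.57+12.20j  V(n4)=28.60+5.511j  V(n5)=-74.60+5.224j  V(n6)=3.948+12.69j  V(n7)=5.274+12.20j
  i(V1)=-1.316+0.1276j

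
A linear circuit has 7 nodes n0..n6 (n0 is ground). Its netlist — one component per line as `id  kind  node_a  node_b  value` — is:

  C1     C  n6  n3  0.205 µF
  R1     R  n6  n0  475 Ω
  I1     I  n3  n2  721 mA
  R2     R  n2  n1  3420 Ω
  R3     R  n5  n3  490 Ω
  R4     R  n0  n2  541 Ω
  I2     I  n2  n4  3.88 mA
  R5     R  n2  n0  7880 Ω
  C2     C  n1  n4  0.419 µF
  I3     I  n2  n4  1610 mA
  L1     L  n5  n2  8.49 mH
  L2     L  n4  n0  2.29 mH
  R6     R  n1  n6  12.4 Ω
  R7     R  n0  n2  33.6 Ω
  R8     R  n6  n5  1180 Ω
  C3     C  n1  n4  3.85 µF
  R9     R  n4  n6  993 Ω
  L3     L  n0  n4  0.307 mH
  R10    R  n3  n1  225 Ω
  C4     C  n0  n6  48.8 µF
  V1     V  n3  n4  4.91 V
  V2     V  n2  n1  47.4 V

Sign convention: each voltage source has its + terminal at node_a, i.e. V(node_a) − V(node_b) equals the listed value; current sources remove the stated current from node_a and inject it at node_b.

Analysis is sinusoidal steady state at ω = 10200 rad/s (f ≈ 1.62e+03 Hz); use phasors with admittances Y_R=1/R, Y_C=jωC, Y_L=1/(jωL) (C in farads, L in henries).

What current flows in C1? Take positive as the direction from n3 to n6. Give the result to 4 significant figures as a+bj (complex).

Element admittances at ω=10200 rad/s:
  Y(C1) = 0.000+0.002091j S between n6,n3
  Y(R1) = 0.002105+0.000j S between n6,n0
  I1: injects 0.721 A into n2 (from n3)
  Y(R2) = 0.0002924+0.000j S between n2,n1
  Y(R3) = 0.002041+0.000j S between n5,n3
  Y(R4) = 0.001848+0.000j S between n0,n2
  I2: injects 0.00388 A into n4 (from n2)
  Y(R5) = 0.0001269+0.000j S between n2,n0
  Y(C2) = 0.000+0.004274j S between n1,n4
  I3: injects 1.61 A into n4 (from n2)
  Y(L1) = 0.000-0.01155j S between n5,n2
  Y(L2) = 0.000-0.04281j S between n4,n0
  Y(R6) = 0.08065+0.000j S between n1,n6
  Y(R7) = 0.02976+0.000j S between n0,n2
  Y(R8) = 0.0008475+0.000j S between n6,n5
  Y(C3) = 0.000+0.03927j S between n1,n4
  Y(R9) = 0.001007+0.000j S between n4,n6
  Y(L3) = 0.000-0.3193j S between n0,n4
  Y(R10) = 0.004444+0.000j S between n3,n1
  Y(C4) = 0.000+0.4978j S between n0,n6
  V1: constraint V(n3)−V(n4) = 4.91
  V2: constraint V(n2)−V(n1) = 47.4
Assemble and solve the 8×8 MNA system:
  V(n1)=-17.19+9.272j  V(n2)=30.21+9.272j  V(n3)=7.173+1.331j  V(n4)=2.263+1.331j  V(n5)=30.51+2.985j  V(n6)=1.043+2.899j
  i(V1)=-0.7849+0.02585j  i(V2)=-1.938-0.2977j

0.003279+0.01282j A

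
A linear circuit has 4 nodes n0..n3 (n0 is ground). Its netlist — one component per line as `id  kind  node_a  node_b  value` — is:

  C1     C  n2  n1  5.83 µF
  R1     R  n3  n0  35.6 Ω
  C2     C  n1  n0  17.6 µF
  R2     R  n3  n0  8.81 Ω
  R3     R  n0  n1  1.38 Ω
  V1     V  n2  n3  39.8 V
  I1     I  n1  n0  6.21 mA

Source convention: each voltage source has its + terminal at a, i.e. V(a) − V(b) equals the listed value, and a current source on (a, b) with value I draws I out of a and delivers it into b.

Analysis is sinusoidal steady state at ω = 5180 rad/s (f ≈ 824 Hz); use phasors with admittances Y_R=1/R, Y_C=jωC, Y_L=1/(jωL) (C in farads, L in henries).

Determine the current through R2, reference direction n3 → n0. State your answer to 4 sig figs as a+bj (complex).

MNA unknowns: 3 node voltages V₁..V_3 plus 1 source current (V1)
C1: Y=0.000+0.03020j on G[2,1]
R1: Y=0.02809+0.000j on G[3,0]
C2: Y=0.000+0.09117j on G[1,0]
R2: Y=0.1135+0.000j on G[3,0]
R3: Y=0.7246+0.000j on G[0,1]
V1: row V2−V3=39.8, i_V1 at 2,3
I1: z[1]−=0.00621, z[0]+=0.00621
solve → V1=0.5701+1.479j, V2=37.79-7.938j, V3=-2.009-7.938j
aux → i_V1=-0.2844-1.124j

-0.2280-0.9011j A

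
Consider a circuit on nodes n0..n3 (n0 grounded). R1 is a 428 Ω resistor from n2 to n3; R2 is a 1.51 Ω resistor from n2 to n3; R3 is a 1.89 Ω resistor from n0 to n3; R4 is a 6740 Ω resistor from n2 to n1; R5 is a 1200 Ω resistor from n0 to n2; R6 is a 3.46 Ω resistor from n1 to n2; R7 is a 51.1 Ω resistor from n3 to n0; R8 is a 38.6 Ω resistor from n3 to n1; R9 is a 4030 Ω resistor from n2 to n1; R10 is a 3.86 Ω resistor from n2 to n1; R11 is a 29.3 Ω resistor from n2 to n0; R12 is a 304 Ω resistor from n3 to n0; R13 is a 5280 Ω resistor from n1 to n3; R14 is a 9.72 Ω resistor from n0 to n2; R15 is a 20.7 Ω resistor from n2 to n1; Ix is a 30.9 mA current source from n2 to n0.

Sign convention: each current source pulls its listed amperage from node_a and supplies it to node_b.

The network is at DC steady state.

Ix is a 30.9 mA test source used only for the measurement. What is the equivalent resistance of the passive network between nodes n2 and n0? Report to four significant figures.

R_eq = 2.250 Ω

Element admittances at DC:
  Y(R1) = 0.002336 S between n2,n3
  Y(R2) = 0.6623 S between n2,n3
  Y(R3) = 0.5291 S between n0,n3
  Y(R4) = 0.0001484 S between n2,n1
  Y(R5) = 0.0008333 S between n0,n2
  Y(R6) = 0.2890 S between n1,n2
  Y(R7) = 0.01957 S between n3,n0
  Y(R8) = 0.02591 S between n3,n1
  Y(R9) = 0.0002481 S between n2,n1
  Y(R10) = 0.2591 S between n2,n1
  Y(R11) = 0.03413 S between n2,n0
  Y(R12) = 0.003289 S between n3,n0
  Y(R13) = 0.0001894 S between n1,n3
  Y(R14) = 0.1029 S between n0,n2
  Y(R15) = 0.04831 S between n2,n1
  Ix: injects 0.0309 A into n0 (from n2)
Assemble and solve the 3×3 MNA system:
  V(n1)=-0.06823  V(n2)=-0.06953  V(n3)=-0.03862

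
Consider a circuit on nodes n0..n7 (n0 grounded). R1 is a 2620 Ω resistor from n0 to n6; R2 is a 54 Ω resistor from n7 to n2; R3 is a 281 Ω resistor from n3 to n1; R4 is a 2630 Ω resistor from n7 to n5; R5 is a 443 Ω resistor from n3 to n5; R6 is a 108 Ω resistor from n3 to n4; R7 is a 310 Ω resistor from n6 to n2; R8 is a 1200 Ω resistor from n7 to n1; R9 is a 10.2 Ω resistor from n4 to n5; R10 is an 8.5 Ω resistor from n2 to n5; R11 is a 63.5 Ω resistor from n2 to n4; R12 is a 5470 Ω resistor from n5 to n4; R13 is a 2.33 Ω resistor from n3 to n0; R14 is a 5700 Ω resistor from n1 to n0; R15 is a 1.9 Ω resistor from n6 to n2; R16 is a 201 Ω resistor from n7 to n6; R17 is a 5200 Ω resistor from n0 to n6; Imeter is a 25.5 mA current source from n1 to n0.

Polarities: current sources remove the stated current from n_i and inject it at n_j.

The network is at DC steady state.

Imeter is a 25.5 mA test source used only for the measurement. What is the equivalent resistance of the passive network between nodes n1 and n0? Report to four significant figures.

MNA unknowns: 7 node voltages V₁..V_7
R1: Y=0.0003817 on G[0,6]
R2: Y=0.01852 on G[7,2]
R3: Y=0.003559 on G[3,1]
R4: Y=0.0003802 on G[7,5]
R5: Y=0.002257 on G[3,5]
R6: Y=0.009259 on G[3,4]
R7: Y=0.003226 on G[6,2]
R8: Y=0.0008333 on G[7,1]
R9: Y=0.09804 on G[4,5]
R10: Y=0.1176 on G[2,5]
R11: Y=0.01575 on G[2,4]
R12: Y=0.0001828 on G[5,4]
R13: Y=0.4292 on G[3,0]
R14: Y=0.0001754 on G[1,0]
R15: Y=0.5263 on G[6,2]
R16: Y=0.004975 on G[7,6]
R17: Y=0.0001923 on G[0,6]
Imeter: z[1]−=0.0255, z[0]+=0.0255
solve → V1=-5.742, V2=-0.4500, V3=-0.05646, V4=-0.3992, V5=-0.4234, V6=-0.4511, V7=-0.6283

R_eq = 225.2 Ω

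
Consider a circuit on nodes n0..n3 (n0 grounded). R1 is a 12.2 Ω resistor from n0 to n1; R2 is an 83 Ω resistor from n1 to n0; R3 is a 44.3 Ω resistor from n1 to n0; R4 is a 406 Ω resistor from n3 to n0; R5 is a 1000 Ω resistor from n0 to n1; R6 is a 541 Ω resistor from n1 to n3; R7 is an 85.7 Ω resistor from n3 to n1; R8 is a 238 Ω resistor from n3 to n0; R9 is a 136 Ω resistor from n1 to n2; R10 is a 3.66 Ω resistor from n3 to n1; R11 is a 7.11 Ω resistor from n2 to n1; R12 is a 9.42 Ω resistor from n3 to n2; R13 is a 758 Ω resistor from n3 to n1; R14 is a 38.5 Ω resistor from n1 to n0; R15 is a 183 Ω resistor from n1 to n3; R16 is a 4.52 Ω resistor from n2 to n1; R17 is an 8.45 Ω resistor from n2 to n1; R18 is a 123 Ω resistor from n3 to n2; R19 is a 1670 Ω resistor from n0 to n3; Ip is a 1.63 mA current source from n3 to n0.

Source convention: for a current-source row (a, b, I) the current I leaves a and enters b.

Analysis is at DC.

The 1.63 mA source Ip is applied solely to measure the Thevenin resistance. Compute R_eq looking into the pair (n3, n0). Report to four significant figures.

R_eq = 8.935 Ω

Apply KCL at each of the 3 non-ground nodes and solve the resulting linear system.
Node n1: branches {R1, R2, R3, R5, R6, R7, R9, R10, R11, R13, R14, R15, R16, R17} → V_1 = -0.01062
Node n2: branches {R9, R11, R12, R16, R17, R18} → V_2 = -0.01137
Node n3: branches {R4, R6, R7, R8, R10, R12, R13, R15, R18, R19, Ip} → V_3 = -0.01456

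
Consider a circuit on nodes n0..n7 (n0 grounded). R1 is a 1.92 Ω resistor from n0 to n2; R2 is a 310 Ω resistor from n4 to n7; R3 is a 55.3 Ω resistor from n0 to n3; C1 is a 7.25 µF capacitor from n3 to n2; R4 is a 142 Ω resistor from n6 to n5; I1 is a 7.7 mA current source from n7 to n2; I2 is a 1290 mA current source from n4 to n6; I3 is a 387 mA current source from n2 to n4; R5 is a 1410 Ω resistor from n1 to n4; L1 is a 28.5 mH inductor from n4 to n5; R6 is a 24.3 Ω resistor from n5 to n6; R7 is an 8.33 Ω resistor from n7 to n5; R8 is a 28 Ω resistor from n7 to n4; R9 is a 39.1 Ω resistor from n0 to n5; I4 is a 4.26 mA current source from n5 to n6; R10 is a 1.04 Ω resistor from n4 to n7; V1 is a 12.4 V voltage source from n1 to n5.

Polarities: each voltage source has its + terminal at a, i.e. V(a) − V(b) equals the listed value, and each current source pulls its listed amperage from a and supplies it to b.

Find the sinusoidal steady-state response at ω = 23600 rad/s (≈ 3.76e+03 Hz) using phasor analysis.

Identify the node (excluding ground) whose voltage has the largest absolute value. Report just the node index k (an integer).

MNA unknowns: 7 node voltages V₁..V_7 plus 1 source current (V1)
R1: Y=0.5208+0.000j on G[0,2]
R2: Y=0.003226+0.000j on G[4,7]
R3: Y=0.01808+0.000j on G[0,3]
C1: Y=0.000+0.1711j on G[3,2]
R4: Y=0.007042+0.000j on G[6,5]
I1: z[7]−=0.0077, z[2]+=0.0077
I2: z[4]−=1.29, z[6]+=1.29
I3: z[2]−=0.387, z[4]+=0.387
R5: Y=0.0007092+0.000j on G[1,4]
L1: Y=0.000-0.001487j on G[4,5]
R6: Y=0.04115+0.000j on G[5,6]
R7: Y=0.1200+0.000j on G[7,5]
R8: Y=0.03571+0.000j on G[7,4]
R9: Y=0.02558+0.000j on G[0,5]
I4: z[5]−=0.00426, z[6]+=0.00426
R10: Y=0.9615+0.000j on G[4,7]
V1: row V1−V5=12.4, i_V1 at 1,5
solve → V1=27.23+0.000j, V2=-0.7041+0.002470j, V3=-0.6966-0.07115j, V4=6.481-0.1151j, V5=14.83+0.000j, V6=41.69+0.000j, V7=7.369-0.1027j
aux → i_V1=-0.01472-8.160e-05j

6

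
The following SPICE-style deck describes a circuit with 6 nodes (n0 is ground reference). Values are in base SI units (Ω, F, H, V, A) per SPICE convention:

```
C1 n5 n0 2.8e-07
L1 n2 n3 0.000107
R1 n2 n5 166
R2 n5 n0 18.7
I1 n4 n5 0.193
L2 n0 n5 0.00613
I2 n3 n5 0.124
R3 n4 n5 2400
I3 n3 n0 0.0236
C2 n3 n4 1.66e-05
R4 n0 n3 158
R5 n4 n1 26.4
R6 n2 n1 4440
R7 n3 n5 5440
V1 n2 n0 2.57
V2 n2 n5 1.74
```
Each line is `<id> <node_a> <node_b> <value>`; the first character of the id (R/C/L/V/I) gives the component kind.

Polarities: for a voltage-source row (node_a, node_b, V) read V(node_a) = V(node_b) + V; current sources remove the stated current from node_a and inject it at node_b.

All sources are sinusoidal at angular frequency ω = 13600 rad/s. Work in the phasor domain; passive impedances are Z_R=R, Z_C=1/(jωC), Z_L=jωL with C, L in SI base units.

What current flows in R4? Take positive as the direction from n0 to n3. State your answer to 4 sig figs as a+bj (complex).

-0.01624+0.003296j A

Element admittances at ω=13600 rad/s:
  Y(C1) = 0.000+0.003808j S between n5,n0
  Y(L1) = 0.000-0.6872j S between n2,n3
  Y(R1) = 0.006024+0.000j S between n2,n5
  Y(R2) = 0.05348+0.000j S between n5,n0
  I1: injects 0.193 A into n5 (from n4)
  Y(L2) = 0.000-0.01200j S between n0,n5
  I2: injects 0.124 A into n5 (from n3)
  Y(R3) = 0.0004167+0.000j S between n4,n5
  I3: injects 0.0236 A into n0 (from n3)
  Y(C2) = 0.000+0.2258j S between n3,n4
  Y(R4) = 0.006329+0.000j S between n0,n3
  Y(R5) = 0.03788+0.000j S between n4,n1
  Y(R6) = 0.0002252+0.000j S between n2,n1
  Y(R7) = 0.0001838+0.000j S between n3,n5
  V1: constraint V(n2)−V(n0) = 2.57
  V2: constraint V(n2)−V(n5) = 1.74
Assemble and solve the 7×7 MNA system:
  V(n1)=2.564+0.3353j  V(n2)=2.570+0.000j  V(n3)=2.565-0.5208j  V(n4)=2.564+0.3373j  V(n5)=0.8300+0.000j
  i(V1)=-0.08422+0.01009j  i(V2)=-0.2841-0.006840j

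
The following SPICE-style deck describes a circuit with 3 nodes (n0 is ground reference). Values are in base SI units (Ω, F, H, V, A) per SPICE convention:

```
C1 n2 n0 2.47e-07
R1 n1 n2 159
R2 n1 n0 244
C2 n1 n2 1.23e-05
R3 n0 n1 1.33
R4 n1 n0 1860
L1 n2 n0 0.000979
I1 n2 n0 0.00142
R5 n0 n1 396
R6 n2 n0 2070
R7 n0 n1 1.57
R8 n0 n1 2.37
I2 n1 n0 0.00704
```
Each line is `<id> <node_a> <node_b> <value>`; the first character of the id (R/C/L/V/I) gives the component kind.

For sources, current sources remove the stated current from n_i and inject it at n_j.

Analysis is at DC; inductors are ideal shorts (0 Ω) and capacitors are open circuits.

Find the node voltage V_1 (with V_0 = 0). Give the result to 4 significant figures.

-0.003859 V

Apply KCL at each of the 2 non-ground nodes and solve the resulting linear system.
Node n1: branches {R1, R2, C2, R3, R4, R5, R7, R8, I2} → V_1 = -0.003859
Node n2: branches {C1, R1, C2, L1, I1, R6} → V_2 = 0.000
Source currents: i(L1)=-0.001444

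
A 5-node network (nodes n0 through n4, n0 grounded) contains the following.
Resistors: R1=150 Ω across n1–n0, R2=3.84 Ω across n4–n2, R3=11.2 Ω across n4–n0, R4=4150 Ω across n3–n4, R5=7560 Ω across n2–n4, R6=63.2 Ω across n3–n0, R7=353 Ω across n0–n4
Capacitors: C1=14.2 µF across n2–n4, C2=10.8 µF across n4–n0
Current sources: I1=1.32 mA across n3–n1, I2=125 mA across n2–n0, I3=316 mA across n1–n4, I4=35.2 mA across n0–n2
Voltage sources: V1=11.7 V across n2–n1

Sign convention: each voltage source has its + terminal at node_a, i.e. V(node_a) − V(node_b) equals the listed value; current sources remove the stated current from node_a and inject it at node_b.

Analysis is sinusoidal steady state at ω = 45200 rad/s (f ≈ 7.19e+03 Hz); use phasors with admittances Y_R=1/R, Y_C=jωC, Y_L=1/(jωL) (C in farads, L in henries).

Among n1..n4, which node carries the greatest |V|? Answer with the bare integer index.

1

MNA unknowns: 4 node voltages V₁..V_4 plus 1 source current (V1)
R1: Y=0.006667+0.000j on G[1,0]
R2: Y=0.2604+0.000j on G[4,2]
R3: Y=0.08929+0.000j on G[4,0]
R4: Y=0.0002410+0.000j on G[3,4]
C1: Y=0.000+0.6418j on G[2,4]
I1: z[3]−=0.00132, z[1]+=0.00132
R5: Y=0.0001323+0.000j on G[2,4]
R6: Y=0.01582+0.000j on G[3,0]
I2: z[2]−=0.125, z[0]+=0.125
C2: Y=0.000+0.4882j on G[4,0]
R7: Y=0.002833+0.000j on G[0,4]
I3: z[1]−=0.316, z[4]+=0.316
I4: z[0]−=0.0352, z[2]+=0.0352
V1: row V2−V1=11.7, i_V1 at 2,1
solve → V1=-11.89+0.4505j, V2=-0.1900+0.4505j, V3=-0.08231+0.0002571j, V4=-0.009395+0.01714j
aux → i_V1=0.2354+0.003003j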